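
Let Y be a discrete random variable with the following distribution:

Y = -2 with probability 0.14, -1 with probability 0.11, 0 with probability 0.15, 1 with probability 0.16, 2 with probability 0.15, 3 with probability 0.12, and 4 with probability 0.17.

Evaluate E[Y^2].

5.23

E[Y^2] = Σ y^2·P(Y=y)
 = 4·0.14 + 1·0.11 + 0·0.15 + 1·0.16 + 4·0.15 + 9·0.12 + 16·0.17
 = 0.56 + 0.11 + 0 + 0.16 + 0.6 + 1.08 + 2.72
 = 5.23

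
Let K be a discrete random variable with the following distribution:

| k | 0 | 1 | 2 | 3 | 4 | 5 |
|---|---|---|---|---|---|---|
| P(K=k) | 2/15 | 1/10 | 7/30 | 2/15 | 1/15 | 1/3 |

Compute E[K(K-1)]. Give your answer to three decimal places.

E[K(K-1)] = Σ k(k-1)·P(K=k)
 = 0·2/15 + 0·1/10 + 2·7/30 + 6·2/15 + 12·1/15 + 20·1/3
 = 0 + 0 + 7/15 + 4/5 + 4/5 + 20/3
 = 131/15

8.733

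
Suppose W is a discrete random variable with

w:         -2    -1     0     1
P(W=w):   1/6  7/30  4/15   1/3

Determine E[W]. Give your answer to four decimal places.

E[W] = Σ w·P(W=w)
 = (-2)·1/6 + (-1)·7/30 + 0·4/15 + 1·1/3
 = (-1/3) + (-7/30) + 0 + 1/3
 = -7/30

-0.2333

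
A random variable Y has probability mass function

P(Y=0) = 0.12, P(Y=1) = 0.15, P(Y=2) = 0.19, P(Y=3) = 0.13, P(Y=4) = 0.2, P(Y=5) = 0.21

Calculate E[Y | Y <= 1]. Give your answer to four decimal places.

0.5556

P(Y <= 1) = 0.12 + 0.15 = 0.27.
E[Y | Y <= 1] = [0·0.12 + 1·0.15] / 0.27
 = 0.15 / 0.27
 = 5/9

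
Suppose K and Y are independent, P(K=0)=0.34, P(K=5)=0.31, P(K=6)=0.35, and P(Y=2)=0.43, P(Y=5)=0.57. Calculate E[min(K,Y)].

2.4486

E[min(K,Y)] = Σ_k Σ_y min(k,y) · P(K=k)P(Y=y)
 = 0·0.1462 + 0·0.1938 + 2·0.1333 + 5·0.1767 + 2·0.1505 + 5·0.1995
 = 0 + 0 + 0.2666 + 0.8835 + 0.301 + 0.9975
 = 2.4486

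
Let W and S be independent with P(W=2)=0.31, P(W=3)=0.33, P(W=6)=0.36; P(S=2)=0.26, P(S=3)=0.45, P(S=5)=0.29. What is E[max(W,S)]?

E[max(W,S)] = Σ_w Σ_s max(w,s) · P(W=w)P(S=s)
 = 2·0.0806 + 3·0.1395 + 5·0.0899 + 3·0.0858 + 3·0.1485 + 5·0.0957 + 6·0.0936 + 6·0.162 + 6·0.1044
 = 0.1612 + 0.4185 + 0.4495 + 0.2574 + 0.4455 + 0.4785 + 0.5616 + 0.972 + 0.6264
 = 4.3706

4.3706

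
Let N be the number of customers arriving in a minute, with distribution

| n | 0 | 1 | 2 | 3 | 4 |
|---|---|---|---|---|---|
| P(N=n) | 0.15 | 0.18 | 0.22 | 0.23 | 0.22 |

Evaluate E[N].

2.19

E[N] = Σ n·P(N=n)
 = 0·0.15 + 1·0.18 + 2·0.22 + 3·0.23 + 4·0.22
 = 0 + 0.18 + 0.44 + 0.69 + 0.88
 = 2.19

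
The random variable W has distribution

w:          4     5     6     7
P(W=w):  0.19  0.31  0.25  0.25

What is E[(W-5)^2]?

1.44

E[(W-5)^2] = Σ (w-5)^2·P(W=w)
 = 1·0.19 + 0·0.31 + 1·0.25 + 4·0.25
 = 0.19 + 0 + 0.25 + 1
 = 1.44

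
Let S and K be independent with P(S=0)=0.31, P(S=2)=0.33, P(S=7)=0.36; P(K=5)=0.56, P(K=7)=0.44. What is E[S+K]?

E[S+K] = Σ_s Σ_k (s+k) · P(S=s)P(K=k)
 = 5·0.1736 + 7·0.1364 + 7·0.1848 + 9·0.1452 + 12·0.2016 + 14·0.1584
 = 0.868 + 0.9548 + 1.2936 + 1.3068 + 2.4192 + 2.2176
 = 9.06

9.06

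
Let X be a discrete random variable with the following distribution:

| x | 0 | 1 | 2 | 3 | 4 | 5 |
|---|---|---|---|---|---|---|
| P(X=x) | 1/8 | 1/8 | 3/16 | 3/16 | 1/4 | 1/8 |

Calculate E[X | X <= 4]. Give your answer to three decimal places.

2.357

P(X <= 4) = 1/8 + 1/8 + 3/16 + 3/16 + 1/4 = 7/8.
E[X | X <= 4] = [0·1/8 + 1·1/8 + 2·3/16 + 3·3/16 + 4·1/4] / (7/8)
 = 33/16 / (7/8)
 = 33/14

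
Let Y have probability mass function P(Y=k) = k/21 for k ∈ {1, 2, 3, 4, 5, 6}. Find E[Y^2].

21

E[Y^2] = Σ y^2·P(Y=y)
 = 1·1/21 + 4·2/21 + 9·1/7 + 16·4/21 + 25·5/21 + 36·2/7
 = 1/21 + 8/21 + 9/7 + 64/21 + 125/21 + 72/7
 = 21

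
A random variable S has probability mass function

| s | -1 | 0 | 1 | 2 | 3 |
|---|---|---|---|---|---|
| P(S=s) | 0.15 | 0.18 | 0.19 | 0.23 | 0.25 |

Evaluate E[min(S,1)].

0.52

E[min(S,1)] = Σ min(s,1)·P(S=s)
 = (-1)·0.15 + 0·0.18 + 1·0.19 + 1·0.23 + 1·0.25
 = (-0.15) + 0 + 0.19 + 0.23 + 0.25
 = 0.52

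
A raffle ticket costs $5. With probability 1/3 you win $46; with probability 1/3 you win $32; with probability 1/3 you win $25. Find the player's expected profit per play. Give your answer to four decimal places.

E[payout] = 46·1/3 + 32·1/3 + 25·1/3
 = 46/3 + 32/3 + 25/3
 = 103/3
Net = 103/3 - 5 = 88/3

29.3333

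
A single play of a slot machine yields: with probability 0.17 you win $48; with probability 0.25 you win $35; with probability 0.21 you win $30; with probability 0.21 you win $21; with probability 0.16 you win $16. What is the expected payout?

E[payout] = 48·0.17 + 35·0.25 + 30·0.21 + 21·0.21 + 16·0.16
 = 8.16 + 8.75 + 6.3 + 4.41 + 2.56
 = 30.18

30.18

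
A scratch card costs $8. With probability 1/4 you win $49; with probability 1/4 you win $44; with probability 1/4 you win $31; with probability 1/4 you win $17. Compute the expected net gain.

E[payout] = 49·1/4 + 44·1/4 + 31·1/4 + 17·1/4
 = 49/4 + 11 + 31/4 + 17/4
 = 141/4
Net = 141/4 - 8 = 109/4

27.25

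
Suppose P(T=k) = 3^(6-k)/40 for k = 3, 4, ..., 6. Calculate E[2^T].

13

E[2^T] = Σ 2^t·P(T=t)
 = 8·27/40 + 16·9/40 + 32·3/40 + 64·1/40
 = 27/5 + 18/5 + 12/5 + 8/5
 = 13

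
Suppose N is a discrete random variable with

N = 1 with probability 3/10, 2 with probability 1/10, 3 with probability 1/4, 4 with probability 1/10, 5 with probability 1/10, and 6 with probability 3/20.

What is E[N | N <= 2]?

1.25

P(N <= 2) = 3/10 + 1/10 = 2/5.
E[N | N <= 2] = [1·3/10 + 2·1/10] / (2/5)
 = 1/2 / (2/5)
 = 5/4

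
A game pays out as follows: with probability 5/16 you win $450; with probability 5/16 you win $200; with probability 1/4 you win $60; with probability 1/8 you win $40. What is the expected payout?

E[payout] = 450·5/16 + 200·5/16 + 60·1/4 + 40·1/8
 = 1125/8 + 125/2 + 15 + 5
 = 1785/8

223.125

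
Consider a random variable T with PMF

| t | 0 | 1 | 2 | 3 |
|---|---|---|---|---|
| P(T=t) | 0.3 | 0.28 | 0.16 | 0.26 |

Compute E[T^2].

E[T^2] = Σ t^2·P(T=t)
 = 0·0.3 + 1·0.28 + 4·0.16 + 9·0.26
 = 0 + 0.28 + 0.64 + 2.34
 = 3.26

3.26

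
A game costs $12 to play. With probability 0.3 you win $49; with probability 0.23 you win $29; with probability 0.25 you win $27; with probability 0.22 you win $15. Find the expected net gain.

19.42

E[payout] = 49·0.3 + 29·0.23 + 27·0.25 + 15·0.22
 = 14.7 + 6.67 + 6.75 + 3.3
 = 31.42
Net = 31.42 - 12 = 19.42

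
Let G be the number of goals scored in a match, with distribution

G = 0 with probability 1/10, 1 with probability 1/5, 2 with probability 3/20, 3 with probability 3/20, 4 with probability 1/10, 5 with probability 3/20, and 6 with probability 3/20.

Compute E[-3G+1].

E[-3G+1] = Σ (-3g+1)·P(G=g)
 = 1·1/10 + (-2)·1/5 + (-5)·3/20 + (-8)·3/20 + (-11)·1/10 + (-14)·3/20 + (-17)·3/20
 = 1/10 + (-2/5) + (-3/4) + (-6/5) + (-11/10) + (-21/10) + (-51/20)
 = -8

-8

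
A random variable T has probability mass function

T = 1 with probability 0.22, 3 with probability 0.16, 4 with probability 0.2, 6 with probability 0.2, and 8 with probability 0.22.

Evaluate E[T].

E[T] = Σ t·P(T=t)
 = 1·0.22 + 3·0.16 + 4·0.2 + 6·0.2 + 8·0.22
 = 0.22 + 0.48 + 0.8 + 1.2 + 1.76
 = 4.46

4.46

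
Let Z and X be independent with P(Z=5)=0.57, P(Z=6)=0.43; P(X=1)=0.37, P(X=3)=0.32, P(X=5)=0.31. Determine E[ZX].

15.6384

E[ZX] = Σ_z Σ_x zx · P(Z=z)P(X=x)
 = 5·0.2109 + 15·0.1824 + 25·0.1767 + 6·0.1591 + 18·0.1376 + 30·0.1333
 = 1.0545 + 2.736 + 4.4175 + 0.9546 + 2.4768 + 3.999
 = 15.6384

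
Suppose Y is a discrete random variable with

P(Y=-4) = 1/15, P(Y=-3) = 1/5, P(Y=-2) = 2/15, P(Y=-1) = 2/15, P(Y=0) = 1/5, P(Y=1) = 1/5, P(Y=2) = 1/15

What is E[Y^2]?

E[Y^2] = Σ y^2·P(Y=y)
 = 16·1/15 + 9·1/5 + 4·2/15 + 1·2/15 + 0·1/5 + 1·1/5 + 4·1/15
 = 16/15 + 9/5 + 8/15 + 2/15 + 0 + 1/5 + 4/15
 = 4

4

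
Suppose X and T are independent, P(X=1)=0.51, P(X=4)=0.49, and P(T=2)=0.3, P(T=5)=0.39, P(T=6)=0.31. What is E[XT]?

10.8927

E[XT] = Σ_x Σ_t xt · P(X=x)P(T=t)
 = 2·0.153 + 5·0.1989 + 6·0.1581 + 8·0.147 + 20·0.1911 + 24·0.1519
 = 0.306 + 0.9945 + 0.9486 + 1.176 + 3.822 + 3.6456
 = 10.8927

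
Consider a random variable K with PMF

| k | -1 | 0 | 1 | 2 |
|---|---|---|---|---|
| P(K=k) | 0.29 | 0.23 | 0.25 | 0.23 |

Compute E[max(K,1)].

E[max(K,1)] = Σ max(k,1)·P(K=k)
 = 1·0.29 + 1·0.23 + 1·0.25 + 2·0.23
 = 0.29 + 0.23 + 0.25 + 0.46
 = 1.23

1.23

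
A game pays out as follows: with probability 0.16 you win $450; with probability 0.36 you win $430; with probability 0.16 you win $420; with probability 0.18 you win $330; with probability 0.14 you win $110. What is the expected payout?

E[payout] = 450·0.16 + 430·0.36 + 420·0.16 + 330·0.18 + 110·0.14
 = 72 + 154.8 + 67.2 + 59.4 + 15.4
 = 368.8

368.8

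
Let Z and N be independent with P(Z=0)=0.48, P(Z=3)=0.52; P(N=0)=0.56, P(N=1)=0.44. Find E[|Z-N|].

1.5424

E[|Z-N|] = Σ_z Σ_n |z-n| · P(Z=z)P(N=n)
 = 0·0.2688 + 1·0.2112 + 3·0.2912 + 2·0.2288
 = 0 + 0.2112 + 0.8736 + 0.4576
 = 1.5424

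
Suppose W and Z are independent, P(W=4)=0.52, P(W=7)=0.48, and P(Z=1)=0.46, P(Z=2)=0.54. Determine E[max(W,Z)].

E[max(W,Z)] = Σ_w Σ_z max(w,z) · P(W=w)P(Z=z)
 = 4·0.2392 + 4·0.2808 + 7·0.2208 + 7·0.2592
 = 0.9568 + 1.1232 + 1.5456 + 1.8144
 = 5.44

5.44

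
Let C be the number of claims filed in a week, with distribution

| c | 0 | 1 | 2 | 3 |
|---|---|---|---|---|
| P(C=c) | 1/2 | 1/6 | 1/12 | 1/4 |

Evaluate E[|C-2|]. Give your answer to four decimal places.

1.4167

E[|C-2|] = Σ |c-2|·P(C=c)
 = 2·1/2 + 1·1/6 + 0·1/12 + 1·1/4
 = 1 + 1/6 + 0 + 1/4
 = 17/12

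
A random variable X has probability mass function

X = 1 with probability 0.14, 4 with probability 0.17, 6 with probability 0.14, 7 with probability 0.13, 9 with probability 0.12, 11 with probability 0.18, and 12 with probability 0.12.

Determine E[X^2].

E[X^2] = Σ x^2·P(X=x)
 = 1·0.14 + 16·0.17 + 36·0.14 + 49·0.13 + 81·0.12 + 121·0.18 + 144·0.12
 = 0.14 + 2.72 + 5.04 + 6.37 + 9.72 + 21.78 + 17.28
 = 63.05

63.05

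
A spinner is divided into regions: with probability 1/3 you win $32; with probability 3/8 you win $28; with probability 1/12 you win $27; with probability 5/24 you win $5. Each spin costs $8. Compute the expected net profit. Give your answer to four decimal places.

E[payout] = 32·1/3 + 28·3/8 + 27·1/12 + 5·5/24
 = 32/3 + 21/2 + 9/4 + 25/24
 = 587/24
Net = 587/24 - 8 = 395/24

16.4583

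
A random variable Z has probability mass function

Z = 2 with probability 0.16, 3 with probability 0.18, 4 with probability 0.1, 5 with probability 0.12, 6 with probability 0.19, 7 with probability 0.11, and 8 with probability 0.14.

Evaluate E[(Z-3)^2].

7.71

E[(Z-3)^2] = Σ (z-3)^2·P(Z=z)
 = 1·0.16 + 0·0.18 + 1·0.1 + 4·0.12 + 9·0.19 + 16·0.11 + 25·0.14
 = 0.16 + 0 + 0.1 + 0.48 + 1.71 + 1.76 + 3.5
 = 7.71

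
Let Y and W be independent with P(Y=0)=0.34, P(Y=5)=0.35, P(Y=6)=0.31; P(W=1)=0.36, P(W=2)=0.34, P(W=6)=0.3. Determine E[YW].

E[YW] = Σ_y Σ_w yw · P(Y=y)P(W=w)
 = 0·0.1224 + 0·0.1156 + 0·0.102 + 5·0.126 + 10·0.119 + 30·0.105 + 6·0.1116 + 12·0.1054 + 36·0.093
 = 0 + 0 + 0 + 0.63 + 1.19 + 3.15 + 0.6696 + 1.2648 + 3.348
 = 10.2524

10.2524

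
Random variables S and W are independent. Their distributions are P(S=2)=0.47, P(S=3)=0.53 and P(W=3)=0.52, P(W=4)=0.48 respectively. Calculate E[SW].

8.8044

E[SW] = Σ_s Σ_w sw · P(S=s)P(W=w)
 = 6·0.2444 + 8·0.2256 + 9·0.2756 + 12·0.2544
 = 1.4664 + 1.8048 + 2.4804 + 3.0528
 = 8.8044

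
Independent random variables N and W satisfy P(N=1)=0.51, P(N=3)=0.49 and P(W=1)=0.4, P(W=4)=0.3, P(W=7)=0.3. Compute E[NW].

E[NW] = Σ_n Σ_w nw · P(N=n)P(W=w)
 = 1·0.204 + 4·0.153 + 7·0.153 + 3·0.196 + 12·0.147 + 21·0.147
 = 0.204 + 0.612 + 1.071 + 0.588 + 1.764 + 3.087
 = 7.326

7.326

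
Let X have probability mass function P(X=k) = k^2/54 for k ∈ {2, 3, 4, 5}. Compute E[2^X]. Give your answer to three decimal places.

21.185

E[2^X] = Σ 2^x·P(X=x)
 = 4·2/27 + 8·1/6 + 16·8/27 + 32·25/54
 = 8/27 + 4/3 + 128/27 + 400/27
 = 572/27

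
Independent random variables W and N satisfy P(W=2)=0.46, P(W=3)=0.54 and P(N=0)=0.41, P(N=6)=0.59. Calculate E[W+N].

6.08

E[W+N] = Σ_w Σ_n (w+n) · P(W=w)P(N=n)
 = 2·0.1886 + 8·0.2714 + 3·0.2214 + 9·0.3186
 = 0.3772 + 2.1712 + 0.6642 + 2.8674
 = 6.08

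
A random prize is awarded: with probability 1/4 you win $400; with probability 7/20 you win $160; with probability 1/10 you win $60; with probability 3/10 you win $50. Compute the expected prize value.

177

E[payout] = 400·1/4 + 160·7/20 + 60·1/10 + 50·3/10
 = 100 + 56 + 6 + 15
 = 177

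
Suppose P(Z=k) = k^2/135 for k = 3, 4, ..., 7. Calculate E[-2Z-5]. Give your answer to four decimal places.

-16.4815

E[-2Z-5] = Σ (-2z-5)·P(Z=z)
 = (-11)·1/15 + (-13)·16/135 + (-15)·5/27 + (-17)·4/15 + (-19)·49/135
 = (-11/15) + (-208/135) + (-25/9) + (-68/15) + (-931/135)
 = -445/27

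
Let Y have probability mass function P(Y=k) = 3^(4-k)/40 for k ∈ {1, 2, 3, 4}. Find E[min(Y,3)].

1.425

E[min(Y,3)] = Σ min(y,3)·P(Y=y)
 = 1·27/40 + 2·9/40 + 3·3/40 + 3·1/40
 = 27/40 + 9/20 + 9/40 + 3/40
 = 57/40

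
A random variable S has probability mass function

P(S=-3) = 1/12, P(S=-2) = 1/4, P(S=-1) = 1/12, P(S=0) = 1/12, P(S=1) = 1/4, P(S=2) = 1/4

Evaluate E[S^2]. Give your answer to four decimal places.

3.0833

E[S^2] = Σ s^2·P(S=s)
 = 9·1/12 + 4·1/4 + 1·1/12 + 0·1/12 + 1·1/4 + 4·1/4
 = 3/4 + 1 + 1/12 + 0 + 1/4 + 1
 = 37/12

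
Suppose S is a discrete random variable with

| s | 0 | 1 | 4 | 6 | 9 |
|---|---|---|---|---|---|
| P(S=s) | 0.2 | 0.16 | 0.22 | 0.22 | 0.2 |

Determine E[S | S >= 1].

P(S >= 1) = 0.16 + 0.22 + 0.22 + 0.2 = 0.8.
E[S | S >= 1] = [1·0.16 + 4·0.22 + 6·0.22 + 9·0.2] / 0.8
 = 4.16 / 0.8
 = 26/5

5.2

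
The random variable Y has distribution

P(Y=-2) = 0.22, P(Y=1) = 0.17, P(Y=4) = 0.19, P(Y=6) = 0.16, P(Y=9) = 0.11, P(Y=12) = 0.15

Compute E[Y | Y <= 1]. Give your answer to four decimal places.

P(Y <= 1) = 0.22 + 0.17 = 0.39.
E[Y | Y <= 1] = [(-2)·0.22 + 1·0.17] / 0.39
 = -0.27 / 0.39
 = -9/13

-0.6923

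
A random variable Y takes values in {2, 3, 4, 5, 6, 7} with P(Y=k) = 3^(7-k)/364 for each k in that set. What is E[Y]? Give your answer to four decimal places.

E[Y] = Σ y·P(Y=y)
 = 2·243/364 + 3·81/364 + 4·27/364 + 5·9/364 + 6·3/364 + 7·1/364
 = 243/182 + 243/364 + 27/91 + 45/364 + 9/182 + 1/52
 = 907/364

2.4918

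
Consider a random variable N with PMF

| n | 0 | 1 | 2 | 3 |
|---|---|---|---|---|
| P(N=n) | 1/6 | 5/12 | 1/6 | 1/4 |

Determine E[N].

1.5

E[N] = Σ n·P(N=n)
 = 0·1/6 + 1·5/12 + 2·1/6 + 3·1/4
 = 0 + 5/12 + 1/3 + 3/4
 = 3/2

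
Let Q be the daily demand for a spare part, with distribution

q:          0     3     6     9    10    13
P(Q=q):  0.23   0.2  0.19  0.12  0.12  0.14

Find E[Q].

E[Q] = Σ q·P(Q=q)
 = 0·0.23 + 3·0.2 + 6·0.19 + 9·0.12 + 10·0.12 + 13·0.14
 = 0 + 0.6 + 1.14 + 1.08 + 1.2 + 1.82
 = 5.84

5.84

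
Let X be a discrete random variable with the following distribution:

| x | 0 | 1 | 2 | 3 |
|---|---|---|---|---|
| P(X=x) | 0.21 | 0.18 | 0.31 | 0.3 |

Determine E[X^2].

4.12

E[X^2] = Σ x^2·P(X=x)
 = 0·0.21 + 1·0.18 + 4·0.31 + 9·0.3
 = 0 + 0.18 + 1.24 + 2.7
 = 4.12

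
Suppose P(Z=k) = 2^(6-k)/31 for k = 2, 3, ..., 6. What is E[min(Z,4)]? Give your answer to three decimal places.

2.710

E[min(Z,4)] = Σ min(z,4)·P(Z=z)
 = 2·16/31 + 3·8/31 + 4·4/31 + 4·2/31 + 4·1/31
 = 32/31 + 24/31 + 16/31 + 8/31 + 4/31
 = 84/31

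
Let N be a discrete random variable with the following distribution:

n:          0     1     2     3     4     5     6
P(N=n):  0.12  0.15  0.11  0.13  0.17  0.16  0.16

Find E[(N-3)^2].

E[(N-3)^2] = Σ (n-3)^2·P(N=n)
 = 9·0.12 + 4·0.15 + 1·0.11 + 0·0.13 + 1·0.17 + 4·0.16 + 9·0.16
 = 1.08 + 0.6 + 0.11 + 0 + 0.17 + 0.64 + 1.44
 = 4.04

4.04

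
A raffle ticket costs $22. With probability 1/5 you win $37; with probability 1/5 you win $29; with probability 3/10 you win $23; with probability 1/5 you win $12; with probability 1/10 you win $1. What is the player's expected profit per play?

0.6

E[payout] = 37·1/5 + 29·1/5 + 23·3/10 + 12·1/5 + 1·1/10
 = 37/5 + 29/5 + 69/10 + 12/5 + 1/10
 = 113/5
Net = 113/5 - 22 = 3/5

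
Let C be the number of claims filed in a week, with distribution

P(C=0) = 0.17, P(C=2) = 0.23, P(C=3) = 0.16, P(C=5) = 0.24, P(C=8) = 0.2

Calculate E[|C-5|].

2.46

E[|C-5|] = Σ |c-5|·P(C=c)
 = 5·0.17 + 3·0.23 + 2·0.16 + 0·0.24 + 3·0.2
 = 0.85 + 0.69 + 0.32 + 0 + 0.6
 = 2.46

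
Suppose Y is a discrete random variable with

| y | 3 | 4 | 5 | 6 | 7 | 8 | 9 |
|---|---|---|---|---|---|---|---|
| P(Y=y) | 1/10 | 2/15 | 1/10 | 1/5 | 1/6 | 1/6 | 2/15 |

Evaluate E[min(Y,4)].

E[min(Y,4)] = Σ min(y,4)·P(Y=y)
 = 3·1/10 + 4·2/15 + 4·1/10 + 4·1/5 + 4·1/6 + 4·1/6 + 4·2/15
 = 3/10 + 8/15 + 2/5 + 4/5 + 2/3 + 2/3 + 8/15
 = 39/10

3.9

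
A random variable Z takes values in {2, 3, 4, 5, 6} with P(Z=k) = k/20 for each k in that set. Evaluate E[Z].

4.5

E[Z] = Σ z·P(Z=z)
 = 2·1/10 + 3·3/20 + 4·1/5 + 5·1/4 + 6·3/10
 = 1/5 + 9/20 + 4/5 + 5/4 + 9/5
 = 9/2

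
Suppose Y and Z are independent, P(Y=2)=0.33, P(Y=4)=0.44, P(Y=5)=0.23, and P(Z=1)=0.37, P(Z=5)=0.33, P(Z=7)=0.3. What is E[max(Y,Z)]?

5.0709

E[max(Y,Z)] = Σ_y Σ_z max(y,z) · P(Y=y)P(Z=z)
 = 2·0.1221 + 5·0.1089 + 7·0.099 + 4·0.1628 + 5·0.1452 + 7·0.132 + 5·0.0851 + 5·0.0759 + 7·0.069
 = 0.2442 + 0.5445 + 0.693 + 0.6512 + 0.726 + 0.924 + 0.4255 + 0.3795 + 0.483
 = 5.0709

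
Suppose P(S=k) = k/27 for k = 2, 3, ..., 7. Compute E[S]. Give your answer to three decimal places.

E[S] = Σ s·P(S=s)
 = 2·2/27 + 3·1/9 + 4·4/27 + 5·5/27 + 6·2/9 + 7·7/27
 = 4/27 + 1/3 + 16/27 + 25/27 + 4/3 + 49/27
 = 139/27

5.148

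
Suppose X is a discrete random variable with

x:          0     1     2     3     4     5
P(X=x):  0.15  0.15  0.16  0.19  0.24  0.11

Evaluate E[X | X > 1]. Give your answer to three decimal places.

3.429

P(X > 1) = 0.16 + 0.19 + 0.24 + 0.11 = 0.7.
E[X | X > 1] = [2·0.16 + 3·0.19 + 4·0.24 + 5·0.11] / 0.7
 = 2.4 / 0.7
 = 24/7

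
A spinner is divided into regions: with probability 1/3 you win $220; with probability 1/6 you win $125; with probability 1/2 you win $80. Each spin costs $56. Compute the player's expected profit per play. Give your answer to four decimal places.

78.1667

E[payout] = 220·1/3 + 125·1/6 + 80·1/2
 = 220/3 + 125/6 + 40
 = 805/6
Net = 805/6 - 56 = 469/6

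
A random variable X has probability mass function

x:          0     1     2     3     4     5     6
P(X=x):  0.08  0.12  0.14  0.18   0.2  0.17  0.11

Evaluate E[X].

E[X] = Σ x·P(X=x)
 = 0·0.08 + 1·0.12 + 2·0.14 + 3·0.18 + 4·0.2 + 5·0.17 + 6·0.11
 = 0 + 0.12 + 0.28 + 0.54 + 0.8 + 0.85 + 0.66
 = 3.25

3.25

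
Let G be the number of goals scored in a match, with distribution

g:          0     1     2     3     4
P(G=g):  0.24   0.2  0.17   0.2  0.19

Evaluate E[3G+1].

E[3G+1] = Σ (3g+1)·P(G=g)
 = 1·0.24 + 4·0.2 + 7·0.17 + 10·0.2 + 13·0.19
 = 0.24 + 0.8 + 1.19 + 2 + 2.47
 = 6.7

6.7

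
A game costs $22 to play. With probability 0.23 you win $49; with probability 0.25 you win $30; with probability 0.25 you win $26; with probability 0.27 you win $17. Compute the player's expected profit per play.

7.86

E[payout] = 49·0.23 + 30·0.25 + 26·0.25 + 17·0.27
 = 11.27 + 7.5 + 6.5 + 4.59
 = 29.86
Net = 29.86 - 22 = 7.86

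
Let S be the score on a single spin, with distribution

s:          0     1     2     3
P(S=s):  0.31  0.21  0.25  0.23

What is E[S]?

1.4

E[S] = Σ s·P(S=s)
 = 0·0.31 + 1·0.21 + 2·0.25 + 3·0.23
 = 0 + 0.21 + 0.5 + 0.69
 = 1.4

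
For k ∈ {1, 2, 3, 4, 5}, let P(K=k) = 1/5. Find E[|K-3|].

1.2

E[|K-3|] = Σ |k-3|·P(K=k)
 = 2·1/5 + 1·1/5 + 0·1/5 + 1·1/5 + 2·1/5
 = 2/5 + 1/5 + 0 + 1/5 + 2/5
 = 6/5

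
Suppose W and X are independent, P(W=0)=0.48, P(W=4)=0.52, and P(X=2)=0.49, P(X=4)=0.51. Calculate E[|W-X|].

E[|W-X|] = Σ_w Σ_x |w-x| · P(W=w)P(X=x)
 = 2·0.2352 + 4·0.2448 + 2·0.2548 + 0·0.2652
 = 0.4704 + 0.9792 + 0.5096 + 0
 = 1.9592

1.9592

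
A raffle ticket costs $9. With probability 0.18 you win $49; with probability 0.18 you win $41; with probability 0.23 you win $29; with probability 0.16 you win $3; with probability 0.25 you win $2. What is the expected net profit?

14.85

E[payout] = 49·0.18 + 41·0.18 + 29·0.23 + 3·0.16 + 2·0.25
 = 8.82 + 7.38 + 6.67 + 0.48 + 0.5
 = 23.85
Net = 23.85 - 9 = 14.85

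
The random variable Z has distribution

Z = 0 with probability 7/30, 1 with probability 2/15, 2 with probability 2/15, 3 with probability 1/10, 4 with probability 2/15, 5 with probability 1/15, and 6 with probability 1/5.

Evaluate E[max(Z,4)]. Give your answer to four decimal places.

E[max(Z,4)] = Σ max(z,4)·P(Z=z)
 = 4·7/30 + 4·2/15 + 4·2/15 + 4·1/10 + 4·2/15 + 5·1/15 + 6·1/5
 = 14/15 + 8/15 + 8/15 + 2/5 + 8/15 + 1/3 + 6/5
 = 67/15

4.4667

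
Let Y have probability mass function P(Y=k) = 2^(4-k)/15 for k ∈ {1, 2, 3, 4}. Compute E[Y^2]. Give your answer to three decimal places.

3.867

E[Y^2] = Σ y^2·P(Y=y)
 = 1·8/15 + 4·4/15 + 9·2/15 + 16·1/15
 = 8/15 + 16/15 + 6/5 + 16/15
 = 58/15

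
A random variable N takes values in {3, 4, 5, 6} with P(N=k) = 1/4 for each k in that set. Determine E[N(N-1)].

E[N(N-1)] = Σ n(n-1)·P(N=n)
 = 6·1/4 + 12·1/4 + 20·1/4 + 30·1/4
 = 3/2 + 3 + 5 + 15/2
 = 17

17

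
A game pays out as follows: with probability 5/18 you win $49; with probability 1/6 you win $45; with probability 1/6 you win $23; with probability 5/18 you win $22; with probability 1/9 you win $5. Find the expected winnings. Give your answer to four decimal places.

E[payout] = 49·5/18 + 45·1/6 + 23·1/6 + 22·5/18 + 5·1/9
 = 245/18 + 15/2 + 23/6 + 55/9 + 5/9
 = 569/18

31.6111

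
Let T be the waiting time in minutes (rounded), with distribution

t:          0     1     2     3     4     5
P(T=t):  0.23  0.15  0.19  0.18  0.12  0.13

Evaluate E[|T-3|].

E[|T-3|] = Σ |t-3|·P(T=t)
 = 3·0.23 + 2·0.15 + 1·0.19 + 0·0.18 + 1·0.12 + 2·0.13
 = 0.69 + 0.3 + 0.19 + 0 + 0.12 + 0.26
 = 1.56

1.56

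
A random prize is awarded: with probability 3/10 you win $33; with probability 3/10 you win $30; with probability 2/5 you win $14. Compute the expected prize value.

E[payout] = 33·3/10 + 30·3/10 + 14·2/5
 = 99/10 + 9 + 28/5
 = 49/2

24.5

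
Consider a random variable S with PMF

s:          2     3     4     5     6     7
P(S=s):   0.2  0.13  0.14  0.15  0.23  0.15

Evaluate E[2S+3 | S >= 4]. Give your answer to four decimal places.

P(S >= 4) = 0.14 + 0.15 + 0.23 + 0.15 = 0.67.
E[2S+3 | S >= 4] = [11·0.14 + 13·0.15 + 15·0.23 + 17·0.15] / 0.67
 = 9.49 / 0.67
 = 949/67

14.1642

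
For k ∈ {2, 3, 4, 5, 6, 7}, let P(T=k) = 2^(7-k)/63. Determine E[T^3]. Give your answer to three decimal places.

39.286

E[T^3] = Σ t^3·P(T=t)
 = 8·32/63 + 27·16/63 + 64·8/63 + 125·4/63 + 216·2/63 + 343·1/63
 = 256/63 + 48/7 + 512/63 + 500/63 + 48/7 + 49/9
 = 275/7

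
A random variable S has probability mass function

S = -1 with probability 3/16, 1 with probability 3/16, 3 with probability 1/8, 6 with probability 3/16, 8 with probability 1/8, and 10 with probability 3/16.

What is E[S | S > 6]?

9.2

P(S > 6) = 1/8 + 3/16 = 5/16.
E[S | S > 6] = [8·1/8 + 10·3/16] / (5/16)
 = 23/8 / (5/16)
 = 46/5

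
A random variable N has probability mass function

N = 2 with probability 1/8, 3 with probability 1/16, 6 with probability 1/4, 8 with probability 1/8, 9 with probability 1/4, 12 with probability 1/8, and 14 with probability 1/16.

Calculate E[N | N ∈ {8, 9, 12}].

P(N ∈ {8, 9, 12}) = 1/8 + 1/4 + 1/8 = 1/2.
E[N | N ∈ {8, 9, 12}] = [8·1/8 + 9·1/4 + 12·1/8] / (1/2)
 = 19/4 / (1/2)
 = 19/2

9.5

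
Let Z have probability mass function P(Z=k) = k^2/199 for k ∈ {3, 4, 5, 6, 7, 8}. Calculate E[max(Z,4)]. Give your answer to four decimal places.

E[max(Z,4)] = Σ max(z,4)·P(Z=z)
 = 4·9/199 + 4·16/199 + 5·25/199 + 6·36/199 + 7·49/199 + 8·64/199
 = 36/199 + 64/199 + 125/199 + 216/199 + 343/199 + 512/199
 = 1296/199

6.5126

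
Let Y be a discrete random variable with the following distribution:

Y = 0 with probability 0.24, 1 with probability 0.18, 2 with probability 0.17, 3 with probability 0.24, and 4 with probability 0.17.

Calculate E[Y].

1.92

E[Y] = Σ y·P(Y=y)
 = 0·0.24 + 1·0.18 + 2·0.17 + 3·0.24 + 4·0.17
 = 0 + 0.18 + 0.34 + 0.72 + 0.68
 = 1.92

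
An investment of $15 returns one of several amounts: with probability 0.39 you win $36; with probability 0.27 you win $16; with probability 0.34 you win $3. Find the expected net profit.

E[payout] = 36·0.39 + 16·0.27 + 3·0.34
 = 14.04 + 4.32 + 1.02
 = 19.38
Net = 19.38 - 15 = 4.38

4.38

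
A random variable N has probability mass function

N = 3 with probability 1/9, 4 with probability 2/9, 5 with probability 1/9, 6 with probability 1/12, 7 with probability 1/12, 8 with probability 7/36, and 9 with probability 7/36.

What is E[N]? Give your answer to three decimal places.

6.167

E[N] = Σ n·P(N=n)
 = 3·1/9 + 4·2/9 + 5·1/9 + 6·1/12 + 7·1/12 + 8·7/36 + 9·7/36
 = 1/3 + 8/9 + 5/9 + 1/2 + 7/12 + 14/9 + 7/4
 = 37/6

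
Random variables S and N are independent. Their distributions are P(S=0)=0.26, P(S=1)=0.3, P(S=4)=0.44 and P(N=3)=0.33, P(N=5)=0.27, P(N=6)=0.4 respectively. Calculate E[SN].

E[SN] = Σ_s Σ_n sn · P(S=s)P(N=n)
 = 0·0.0858 + 0·0.0702 + 0·0.104 + 3·0.099 + 5·0.081 + 6·0.12 + 12·0.1452 + 20·0.1188 + 24·0.176
 = 0 + 0 + 0 + 0.297 + 0.405 + 0.72 + 1.7424 + 2.376 + 4.224
 = 9.7644

9.7644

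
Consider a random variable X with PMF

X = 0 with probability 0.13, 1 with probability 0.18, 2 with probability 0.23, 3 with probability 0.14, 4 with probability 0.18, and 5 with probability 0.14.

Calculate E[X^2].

E[X^2] = Σ x^2·P(X=x)
 = 0·0.13 + 1·0.18 + 4·0.23 + 9·0.14 + 16·0.18 + 25·0.14
 = 0 + 0.18 + 0.92 + 1.26 + 2.88 + 3.5
 = 8.74

8.74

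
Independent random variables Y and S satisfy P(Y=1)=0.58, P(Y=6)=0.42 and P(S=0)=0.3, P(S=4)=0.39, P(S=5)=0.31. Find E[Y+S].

6.21

E[Y+S] = Σ_y Σ_s (y+s) · P(Y=y)P(S=s)
 = 1·0.174 + 5·0.2262 + 6·0.1798 + 6·0.126 + 10·0.1638 + 11·0.1302
 = 0.174 + 1.131 + 1.0788 + 0.756 + 1.638 + 1.4322
 = 6.21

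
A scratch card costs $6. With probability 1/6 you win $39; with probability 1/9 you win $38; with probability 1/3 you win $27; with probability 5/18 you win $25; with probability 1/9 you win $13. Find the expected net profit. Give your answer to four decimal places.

22.1111

E[payout] = 39·1/6 + 38·1/9 + 27·1/3 + 25·5/18 + 13·1/9
 = 13/2 + 38/9 + 9 + 125/18 + 13/9
 = 253/9
Net = 253/9 - 6 = 199/9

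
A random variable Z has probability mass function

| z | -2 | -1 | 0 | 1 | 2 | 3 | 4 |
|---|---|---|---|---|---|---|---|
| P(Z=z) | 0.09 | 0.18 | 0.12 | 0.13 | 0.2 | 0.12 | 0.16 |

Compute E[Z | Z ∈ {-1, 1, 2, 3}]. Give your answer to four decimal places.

1.1270

P(Z ∈ {-1, 1, 2, 3}) = 0.18 + 0.13 + 0.2 + 0.12 = 0.63.
E[Z | Z ∈ {-1, 1, 2, 3}] = [(-1)·0.18 + 1·0.13 + 2·0.2 + 3·0.12] / 0.63
 = 0.71 / 0.63
 = 71/63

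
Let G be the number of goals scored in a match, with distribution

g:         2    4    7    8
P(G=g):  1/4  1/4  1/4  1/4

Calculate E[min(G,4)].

3.5

E[min(G,4)] = Σ min(g,4)·P(G=g)
 = 2·1/4 + 4·1/4 + 4·1/4 + 4·1/4
 = 1/2 + 1 + 1 + 1
 = 7/2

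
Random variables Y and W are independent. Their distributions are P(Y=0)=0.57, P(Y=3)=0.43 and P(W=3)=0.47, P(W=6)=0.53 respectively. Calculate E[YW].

5.9211

E[YW] = Σ_y Σ_w yw · P(Y=y)P(W=w)
 = 0·0.2679 + 0·0.3021 + 9·0.2021 + 18·0.2279
 = 0 + 0 + 1.8189 + 4.1022
 = 5.9211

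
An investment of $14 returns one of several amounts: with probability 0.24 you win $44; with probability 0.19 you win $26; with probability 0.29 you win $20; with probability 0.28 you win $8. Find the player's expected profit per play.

9.54

E[payout] = 44·0.24 + 26·0.19 + 20·0.29 + 8·0.28
 = 10.56 + 4.94 + 5.8 + 2.24
 = 23.54
Net = 23.54 - 14 = 9.54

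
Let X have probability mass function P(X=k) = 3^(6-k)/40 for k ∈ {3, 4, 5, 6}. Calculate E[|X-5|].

1.6

E[|X-5|] = Σ |x-5|·P(X=x)
 = 2·27/40 + 1·9/40 + 0·3/40 + 1·1/40
 = 27/20 + 9/40 + 0 + 1/40
 = 8/5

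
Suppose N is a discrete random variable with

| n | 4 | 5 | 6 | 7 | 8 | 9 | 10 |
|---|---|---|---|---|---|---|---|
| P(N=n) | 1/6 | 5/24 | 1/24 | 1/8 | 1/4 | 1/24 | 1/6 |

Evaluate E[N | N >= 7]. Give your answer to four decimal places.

P(N >= 7) = 1/8 + 1/4 + 1/24 + 1/6 = 7/12.
E[N | N >= 7] = [7·1/8 + 8·1/4 + 9·1/24 + 10·1/6] / (7/12)
 = 59/12 / (7/12)
 = 59/7

8.4286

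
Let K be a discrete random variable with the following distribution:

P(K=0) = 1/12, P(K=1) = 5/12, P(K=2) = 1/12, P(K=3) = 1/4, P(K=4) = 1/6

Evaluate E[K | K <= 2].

1

P(K <= 2) = 1/12 + 5/12 + 1/12 = 7/12.
E[K | K <= 2] = [0·1/12 + 1·5/12 + 2·1/12] / (7/12)
 = 7/12 / (7/12)
 = 1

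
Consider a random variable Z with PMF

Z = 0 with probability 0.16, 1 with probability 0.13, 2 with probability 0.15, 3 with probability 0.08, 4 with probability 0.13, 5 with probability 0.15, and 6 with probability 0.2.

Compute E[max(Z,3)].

4.03

E[max(Z,3)] = Σ max(z,3)·P(Z=z)
 = 3·0.16 + 3·0.13 + 3·0.15 + 3·0.08 + 4·0.13 + 5·0.15 + 6·0.2
 = 0.48 + 0.39 + 0.45 + 0.24 + 0.52 + 0.75 + 1.2
 = 4.03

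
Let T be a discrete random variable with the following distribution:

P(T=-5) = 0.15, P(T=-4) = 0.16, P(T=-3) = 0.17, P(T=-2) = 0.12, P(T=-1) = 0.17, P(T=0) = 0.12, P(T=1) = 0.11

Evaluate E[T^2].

8.6

E[T^2] = Σ t^2·P(T=t)
 = 25·0.15 + 16·0.16 + 9·0.17 + 4·0.12 + 1·0.17 + 0·0.12 + 1·0.11
 = 3.75 + 2.56 + 1.53 + 0.48 + 0.17 + 0 + 0.11
 = 8.6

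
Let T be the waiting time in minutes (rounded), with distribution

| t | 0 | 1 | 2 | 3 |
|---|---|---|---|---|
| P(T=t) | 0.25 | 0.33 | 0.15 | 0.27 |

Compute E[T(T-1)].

E[T(T-1)] = Σ t(t-1)·P(T=t)
 = 0·0.25 + 0·0.33 + 2·0.15 + 6·0.27
 = 0 + 0 + 0.3 + 1.62
 = 1.92

1.92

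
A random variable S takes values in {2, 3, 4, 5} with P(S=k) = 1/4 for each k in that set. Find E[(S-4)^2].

E[(S-4)^2] = Σ (s-4)^2·P(S=s)
 = 4·1/4 + 1·1/4 + 0·1/4 + 1·1/4
 = 1 + 1/4 + 0 + 1/4
 = 3/2

1.5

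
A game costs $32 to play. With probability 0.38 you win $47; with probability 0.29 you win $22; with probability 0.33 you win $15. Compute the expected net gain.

-2.81

E[payout] = 47·0.38 + 22·0.29 + 15·0.33
 = 17.86 + 6.38 + 4.95
 = 29.19
Net = 29.19 - 32 = -2.81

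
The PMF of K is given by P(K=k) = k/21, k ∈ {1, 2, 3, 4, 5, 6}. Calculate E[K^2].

21

E[K^2] = Σ k^2·P(K=k)
 = 1·1/21 + 4·2/21 + 9·1/7 + 16·4/21 + 25·5/21 + 36·2/7
 = 1/21 + 8/21 + 9/7 + 64/21 + 125/21 + 72/7
 = 21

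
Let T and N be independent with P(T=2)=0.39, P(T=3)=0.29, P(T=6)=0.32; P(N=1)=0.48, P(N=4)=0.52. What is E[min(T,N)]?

E[min(T,N)] = Σ_t Σ_n min(t,n) · P(T=t)P(N=n)
 = 1·0.1872 + 2·0.2028 + 1·0.1392 + 3·0.1508 + 1·0.1536 + 4·0.1664
 = 0.1872 + 0.4056 + 0.1392 + 0.4524 + 0.1536 + 0.6656
 = 2.0036

2.0036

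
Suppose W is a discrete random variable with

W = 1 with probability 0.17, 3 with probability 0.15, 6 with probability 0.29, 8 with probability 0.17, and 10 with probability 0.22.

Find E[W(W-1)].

E[W(W-1)] = Σ w(w-1)·P(W=w)
 = 0·0.17 + 6·0.15 + 30·0.29 + 56·0.17 + 90·0.22
 = 0 + 0.9 + 8.7 + 9.52 + 19.8
 = 38.92

38.92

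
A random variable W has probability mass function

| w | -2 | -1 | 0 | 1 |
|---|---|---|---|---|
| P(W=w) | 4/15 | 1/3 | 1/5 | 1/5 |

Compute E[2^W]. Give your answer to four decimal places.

E[2^W] = Σ 2^w·P(W=w)
 = 1/4·4/15 + 1/2·1/3 + 1·1/5 + 2·1/5
 = 1/15 + 1/6 + 1/5 + 2/5
 = 5/6

0.8333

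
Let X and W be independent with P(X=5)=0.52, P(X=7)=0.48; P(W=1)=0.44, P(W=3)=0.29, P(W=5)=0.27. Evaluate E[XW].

E[XW] = Σ_x Σ_w xw · P(X=x)P(W=w)
 = 5·0.2288 + 15·0.1508 + 25·0.1404 + 7·0.2112 + 21·0.1392 + 35·0.1296
 = 1.144 + 2.262 + 3.51 + 1.4784 + 2.9232 + 4.536
 = 15.8536

15.8536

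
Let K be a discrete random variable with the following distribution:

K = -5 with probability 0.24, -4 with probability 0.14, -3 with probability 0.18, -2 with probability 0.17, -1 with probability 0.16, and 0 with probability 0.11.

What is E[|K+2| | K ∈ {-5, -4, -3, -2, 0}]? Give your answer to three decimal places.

P(K ∈ {-5, -4, -3, -2, 0}) = 0.24 + 0.14 + 0.18 + 0.17 + 0.11 = 0.84.
E[|K+2| | K ∈ {-5, -4, -3, -2, 0}] = [3·0.24 + 2·0.14 + 1·0.18 + 0·0.17 + 2·0.11] / 0.84
 = 1.4 / 0.84
 = 5/3

1.667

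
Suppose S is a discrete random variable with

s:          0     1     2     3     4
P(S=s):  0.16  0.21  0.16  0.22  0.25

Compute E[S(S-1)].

E[S(S-1)] = Σ s(s-1)·P(S=s)
 = 0·0.16 + 0·0.21 + 2·0.16 + 6·0.22 + 12·0.25
 = 0 + 0 + 0.32 + 1.32 + 3
 = 4.64

4.64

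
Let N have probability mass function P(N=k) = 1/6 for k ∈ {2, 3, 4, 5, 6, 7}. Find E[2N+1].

E[2N+1] = Σ (2n+1)·P(N=n)
 = 5·1/6 + 7·1/6 + 9·1/6 + 11·1/6 + 13·1/6 + 15·1/6
 = 5/6 + 7/6 + 3/2 + 11/6 + 13/6 + 5/2
 = 10

10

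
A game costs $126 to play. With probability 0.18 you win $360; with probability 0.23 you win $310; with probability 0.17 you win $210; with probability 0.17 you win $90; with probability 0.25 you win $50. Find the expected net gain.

E[payout] = 360·0.18 + 310·0.23 + 210·0.17 + 90·0.17 + 50·0.25
 = 64.8 + 71.3 + 35.7 + 15.3 + 12.5
 = 199.6
Net = 199.6 - 126 = 73.6

73.6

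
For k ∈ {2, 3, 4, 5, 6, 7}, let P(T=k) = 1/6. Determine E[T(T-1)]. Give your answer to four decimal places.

E[T(T-1)] = Σ t(t-1)·P(T=t)
 = 2·1/6 + 6·1/6 + 12·1/6 + 20·1/6 + 30·1/6 + 42·1/6
 = 1/3 + 1 + 2 + 10/3 + 5 + 7
 = 56/3

18.6667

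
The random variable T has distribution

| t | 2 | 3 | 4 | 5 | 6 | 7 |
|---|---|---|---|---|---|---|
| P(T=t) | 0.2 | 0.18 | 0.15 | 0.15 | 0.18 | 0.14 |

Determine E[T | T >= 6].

P(T >= 6) = 0.18 + 0.14 = 0.32.
E[T | T >= 6] = [6·0.18 + 7·0.14] / 0.32
 = 2.06 / 0.32
 = 103/16

6.4375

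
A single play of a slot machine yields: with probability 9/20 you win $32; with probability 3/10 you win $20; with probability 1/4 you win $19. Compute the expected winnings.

E[payout] = 32·9/20 + 20·3/10 + 19·1/4
 = 72/5 + 6 + 19/4
 = 503/20

25.15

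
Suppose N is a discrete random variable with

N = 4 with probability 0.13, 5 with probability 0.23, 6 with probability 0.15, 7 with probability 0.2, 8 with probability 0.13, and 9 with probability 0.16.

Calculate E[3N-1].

18.35

E[3N-1] = Σ (3n-1)·P(N=n)
 = 11·0.13 + 14·0.23 + 17·0.15 + 20·0.2 + 23·0.13 + 26·0.16
 = 1.43 + 3.22 + 2.55 + 4 + 2.99 + 4.16
 = 18.35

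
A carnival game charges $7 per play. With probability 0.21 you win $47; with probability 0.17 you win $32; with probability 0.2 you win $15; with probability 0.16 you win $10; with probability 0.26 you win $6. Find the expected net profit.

14.47

E[payout] = 47·0.21 + 32·0.17 + 15·0.2 + 10·0.16 + 6·0.26
 = 9.87 + 5.44 + 3 + 1.6 + 1.56
 = 21.47
Net = 21.47 - 7 = 14.47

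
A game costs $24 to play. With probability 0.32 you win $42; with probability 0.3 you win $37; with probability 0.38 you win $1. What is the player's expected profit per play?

E[payout] = 42·0.32 + 37·0.3 + 1·0.38
 = 13.44 + 11.1 + 0.38
 = 24.92
Net = 24.92 - 24 = 0.92

0.92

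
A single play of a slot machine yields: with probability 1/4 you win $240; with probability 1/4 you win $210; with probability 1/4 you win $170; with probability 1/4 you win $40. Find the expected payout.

E[payout] = 240·1/4 + 210·1/4 + 170·1/4 + 40·1/4
 = 60 + 105/2 + 85/2 + 10
 = 165

165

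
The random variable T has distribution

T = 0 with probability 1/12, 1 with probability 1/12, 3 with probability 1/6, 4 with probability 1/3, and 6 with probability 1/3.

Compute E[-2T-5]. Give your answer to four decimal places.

-12.8333

E[-2T-5] = Σ (-2t-5)·P(T=t)
 = (-5)·1/12 + (-7)·1/12 + (-11)·1/6 + (-13)·1/3 + (-17)·1/3
 = (-5/12) + (-7/12) + (-11/6) + (-13/3) + (-17/3)
 = -77/6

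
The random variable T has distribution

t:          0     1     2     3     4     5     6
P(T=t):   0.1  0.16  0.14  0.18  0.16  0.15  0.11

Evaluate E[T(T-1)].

9.58

E[T(T-1)] = Σ t(t-1)·P(T=t)
 = 0·0.1 + 0·0.16 + 2·0.14 + 6·0.18 + 12·0.16 + 20·0.15 + 30·0.11
 = 0 + 0 + 0.28 + 1.08 + 1.92 + 3 + 3.3
 = 9.58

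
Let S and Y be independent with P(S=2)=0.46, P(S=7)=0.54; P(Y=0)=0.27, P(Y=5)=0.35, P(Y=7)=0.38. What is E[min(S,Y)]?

E[min(S,Y)] = Σ_s Σ_y min(s,y) · P(S=s)P(Y=y)
 = 0·0.1242 + 2·0.161 + 2·0.1748 + 0·0.1458 + 5·0.189 + 7·0.2052
 = 0 + 0.322 + 0.3496 + 0 + 0.945 + 1.4364
 = 3.053

3.053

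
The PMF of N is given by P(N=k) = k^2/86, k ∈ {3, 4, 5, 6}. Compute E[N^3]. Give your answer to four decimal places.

E[N^3] = Σ n^3·P(N=n)
 = 27·9/86 + 64·8/43 + 125·25/86 + 216·18/43
 = 243/86 + 512/43 + 3125/86 + 3888/43
 = 6084/43

141.4884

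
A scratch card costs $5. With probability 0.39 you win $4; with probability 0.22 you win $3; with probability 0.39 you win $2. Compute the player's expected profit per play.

-2

E[payout] = 4·0.39 + 3·0.22 + 2·0.39
 = 1.56 + 0.66 + 0.78
 = 3
Net = 3 - 5 = -2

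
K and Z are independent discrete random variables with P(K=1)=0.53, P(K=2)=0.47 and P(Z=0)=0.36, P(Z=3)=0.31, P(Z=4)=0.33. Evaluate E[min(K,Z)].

0.9408

E[min(K,Z)] = Σ_k Σ_z min(k,z) · P(K=k)P(Z=z)
 = 0·0.1908 + 1·0.1643 + 1·0.1749 + 0·0.1692 + 2·0.1457 + 2·0.1551
 = 0 + 0.1643 + 0.1749 + 0 + 0.2914 + 0.3102
 = 0.9408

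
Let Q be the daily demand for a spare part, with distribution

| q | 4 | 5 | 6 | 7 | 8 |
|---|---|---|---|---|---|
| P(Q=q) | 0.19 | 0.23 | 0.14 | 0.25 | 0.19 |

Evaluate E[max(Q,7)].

7.19

E[max(Q,7)] = Σ max(q,7)·P(Q=q)
 = 7·0.19 + 7·0.23 + 7·0.14 + 7·0.25 + 8·0.19
 = 1.33 + 1.61 + 0.98 + 1.75 + 1.52
 = 7.19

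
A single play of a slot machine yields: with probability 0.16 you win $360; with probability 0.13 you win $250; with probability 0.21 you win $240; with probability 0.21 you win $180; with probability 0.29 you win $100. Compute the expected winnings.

E[payout] = 360·0.16 + 250·0.13 + 240·0.21 + 180·0.21 + 100·0.29
 = 57.6 + 32.5 + 50.4 + 37.8 + 29
 = 207.3

207.3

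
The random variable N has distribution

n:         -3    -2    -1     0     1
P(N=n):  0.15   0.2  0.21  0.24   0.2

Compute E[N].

E[N] = Σ n·P(N=n)
 = (-3)·0.15 + (-2)·0.2 + (-1)·0.21 + 0·0.24 + 1·0.2
 = (-0.45) + (-0.4) + (-0.21) + 0 + 0.2
 = -0.86

-0.86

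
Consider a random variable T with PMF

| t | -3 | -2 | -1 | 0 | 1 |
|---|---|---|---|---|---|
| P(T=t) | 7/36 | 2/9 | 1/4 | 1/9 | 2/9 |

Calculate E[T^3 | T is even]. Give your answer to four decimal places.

P(T is even) = 2/9 + 1/9 = 1/3.
E[T^3 | T is even] = [(-8)·2/9 + 0·1/9] / (1/3)
 = -16/9 / (1/3)
 = -16/3

-5.3333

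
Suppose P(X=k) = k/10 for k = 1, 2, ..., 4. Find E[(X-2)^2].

2

E[(X-2)^2] = Σ (x-2)^2·P(X=x)
 = 1·1/10 + 0·1/5 + 1·3/10 + 4·2/5
 = 1/10 + 0 + 3/10 + 8/5
 = 2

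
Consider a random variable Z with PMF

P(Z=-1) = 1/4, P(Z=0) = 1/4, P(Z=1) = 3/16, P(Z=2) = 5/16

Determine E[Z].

E[Z] = Σ z·P(Z=z)
 = (-1)·1/4 + 0·1/4 + 1·3/16 + 2·5/16
 = (-1/4) + 0 + 3/16 + 5/8
 = 9/16

0.5625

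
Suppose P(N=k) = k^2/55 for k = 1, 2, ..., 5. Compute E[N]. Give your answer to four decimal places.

E[N] = Σ n·P(N=n)
 = 1·1/55 + 2·4/55 + 3·9/55 + 4·16/55 + 5·5/11
 = 1/55 + 8/55 + 27/55 + 64/55 + 25/11
 = 45/11

4.0909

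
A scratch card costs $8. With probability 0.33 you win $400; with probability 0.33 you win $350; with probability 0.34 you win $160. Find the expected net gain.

293.9

E[payout] = 400·0.33 + 350·0.33 + 160·0.34
 = 132 + 115.5 + 54.4
 = 301.9
Net = 301.9 - 8 = 293.9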